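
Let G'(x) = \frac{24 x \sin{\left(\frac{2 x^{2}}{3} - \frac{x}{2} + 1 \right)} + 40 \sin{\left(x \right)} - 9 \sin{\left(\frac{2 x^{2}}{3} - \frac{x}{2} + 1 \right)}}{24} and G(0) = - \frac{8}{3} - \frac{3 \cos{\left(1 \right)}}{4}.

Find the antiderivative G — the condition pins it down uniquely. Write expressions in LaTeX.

G(x) = - \frac{5 \cos{\left(x \right)}}{3} - \frac{3 \cos{\left(\frac{2 x^{2}}{3} - \frac{x}{2} + 1 \right)}}{4} - 1

For G(x) to be correct, d/dx[G] must agree with the stated G'(x) identically.
A general antiderivative is - \frac{5 \cos{\left(x \right)}}{3} - \frac{3 \cos{\left(\frac{2 x^{2}}{3} - \frac{x}{2} + 1 \right)}}{4} + C.
The condition gives C = - \frac{8}{3} - \frac{3 \cos{\left(1 \right)}}{4} - (- \frac{5}{3} - \frac{3 \cos{\left(1 \right)}}{4}) = -1.
So G(x) = - \frac{5 \cos{\left(x \right)}}{3} - \frac{3 \cos{\left(\frac{2 x^{2}}{3} - \frac{x}{2} + 1 \right)}}{4} - 1.
Check: d/dx[- \frac{5 \cos{\left(x \right)}}{3} - \frac{3 \cos{\left(\frac{2 x^{2}}{3} - \frac{x}{2} + 1 \right)}}{4} - 1] = x \sin{\left(\frac{2 x^{2}}{3} - \frac{x}{2} + 1 \right)} + \frac{5 \sin{\left(x \right)}}{3} - \frac{3 \sin{\left(\frac{2 x^{2}}{3} - \frac{x}{2} + 1 \right)}}{8}, which equals G'(x).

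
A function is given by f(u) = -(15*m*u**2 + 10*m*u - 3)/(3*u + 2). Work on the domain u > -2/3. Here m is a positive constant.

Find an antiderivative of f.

An antiderivative is F(u) = -5*m*u**2/2 + log(3*u + 2).

Any candidate F(u) must reproduce f(u) exactly when differentiated.
Check: d/du[-5*m*u**2/2 + log(3*u + 2)] = (-15*m*u**2 - 10*m*u + 3)/(3*u + 2), which equals f(u).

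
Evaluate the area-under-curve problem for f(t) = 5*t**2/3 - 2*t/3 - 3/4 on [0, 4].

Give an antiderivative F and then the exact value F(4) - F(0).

The integrand splits into summands that can be handled one at a time.
F(t) = 5*t**3/9 - t**2/3 - 3*t/4 is an antiderivative of f.
Check: d/dt[5*t**3/9 - t**2/3 - 3*t/4] = 5*t**2/3 - 2*t/3 - 3/4 = f(t).
F(4) = 245/9; F(0) = 0.
Integral = F(4) - F(0) = 245/9.

Antiderivative: F(t) = 5*t**3/9 - t**2/3 - 3*t/4; value = 245/9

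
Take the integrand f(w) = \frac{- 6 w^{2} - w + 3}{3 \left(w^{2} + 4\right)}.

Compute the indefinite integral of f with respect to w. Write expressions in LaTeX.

F(w) = - 2 w - \frac{\log{\left(w^{2} + 4 \right)}}{6} + \frac{9 \operatorname{atan}{\left(\frac{w}{2} \right)}}{2} + C

An antiderivative F(w) passes only if d/dw[F] lands on f(w) exactly.
Check: d/dw[- 2 w - \frac{\log{\left(w^{2} + 4 \right)}}{6} + \frac{9 \operatorname{atan}{\left(\frac{w}{2} \right)}}{2}] = \frac{- 6 w^{2} - w + 3}{3 w^{2} + 12}, which equals f(w).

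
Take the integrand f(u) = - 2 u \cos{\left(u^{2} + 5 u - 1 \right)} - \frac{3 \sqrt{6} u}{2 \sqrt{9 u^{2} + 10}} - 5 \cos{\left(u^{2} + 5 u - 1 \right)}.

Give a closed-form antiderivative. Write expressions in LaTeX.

An antiderivative is F(u) = \frac{- \sqrt{6} \sqrt{9 u^{2} + 10} - 6 \sin{\left(u^{2} + 5 u - 1 \right)}}{6}.

Integrate term by term and add the pieces.
Check: d/du[\frac{- \sqrt{6} \sqrt{9 u^{2} + 10} - 6 \sin{\left(u^{2} + 5 u - 1 \right)}}{6}] = \frac{- 4 u \sqrt{9 u^{2} + 10} \cos{\left(u^{2} + 5 u - 1 \right)} - 3 \sqrt{6} u - 10 \sqrt{9 u^{2} + 10} \cos{\left(u^{2} + 5 u - 1 \right)}}{2 \sqrt{9 u^{2} + 10}}, which equals f(u).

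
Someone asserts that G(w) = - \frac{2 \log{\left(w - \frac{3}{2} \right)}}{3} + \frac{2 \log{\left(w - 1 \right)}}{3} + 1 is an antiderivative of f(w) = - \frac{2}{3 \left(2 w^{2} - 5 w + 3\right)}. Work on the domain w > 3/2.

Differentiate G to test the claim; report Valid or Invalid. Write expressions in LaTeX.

Valid - differentiating G returns exactly f.

d/dw[G] = - \frac{2}{6 w^{2} - 15 w + 9}
This equals f(w) exactly, so the claim holds.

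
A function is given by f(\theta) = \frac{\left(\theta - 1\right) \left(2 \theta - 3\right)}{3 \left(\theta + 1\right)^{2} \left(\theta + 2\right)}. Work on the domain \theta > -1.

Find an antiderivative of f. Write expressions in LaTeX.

The denominator factors as 3 \left(\theta + 1\right)^{2} \left(\theta + 2\right); partial fractions split f into directly integrable pieces: \frac{7}{\theta + 2} - \frac{19}{3 \left(\theta + 1\right)} + \frac{10}{3 \left(\theta + 1\right)^{2}}.
Check: d/d\theta[- \frac{19 \log{\left(\theta + 1 \right)}}{3} + 7 \log{\left(\theta + 2 \right)} - \frac{10}{3 \theta + 3}] = \frac{2 \theta^{2} - 5 \theta + 3}{3 \theta^{3} + 12 \theta^{2} + 15 \theta + 6}, which equals f(\theta).

An antiderivative is F(\theta) = - \frac{19 \log{\left(\theta + 1 \right)}}{3} + 7 \log{\left(\theta + 2 \right)} - \frac{10}{3 \theta + 3}.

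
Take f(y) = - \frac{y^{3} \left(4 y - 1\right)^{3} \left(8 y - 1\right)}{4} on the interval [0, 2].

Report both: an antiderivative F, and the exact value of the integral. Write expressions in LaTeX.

f matches the chain-rule pattern g'(h)*h' with inner function h(y) = 2 y^{2} - \frac{y}{2}; substituting u = h(y) collapses the integral.
F(y) = - 16 y^{8} + 16 y^{7} - 6 y^{6} + y^{5} - \frac{y^{4}}{16} is an antiderivative of f.
Check: d/dy[- 16 y^{8} + 16 y^{7} - 6 y^{6} + y^{5} - \frac{y^{4}}{16}] = - 128 y^{7} + 112 y^{6} - 36 y^{5} + 5 y^{4} - \frac{y^{3}}{4}, which equals f(y).
F(2) = -2401; F(0) = 0.
Integral = F(2) - F(0) = -2401.

Antiderivative: F(y) = - 16 y^{8} + 16 y^{7} - 6 y^{6} + y^{5} - \frac{y^{4}}{16}; value = -2401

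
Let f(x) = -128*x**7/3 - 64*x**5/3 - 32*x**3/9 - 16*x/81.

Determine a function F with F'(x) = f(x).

The substitution u = 2*x**2 + 1/3 works: f is exactly (dF/du)*(du/dx) for that inner function.
Check: d/dx[-(6*x**2 + 1)**4/243] = -128*x**7/3 - 64*x**5/3 - 32*x**3/9 - 16*x/81 = f(x).

An antiderivative is F(x) = -(6*x**2 + 1)**4/243.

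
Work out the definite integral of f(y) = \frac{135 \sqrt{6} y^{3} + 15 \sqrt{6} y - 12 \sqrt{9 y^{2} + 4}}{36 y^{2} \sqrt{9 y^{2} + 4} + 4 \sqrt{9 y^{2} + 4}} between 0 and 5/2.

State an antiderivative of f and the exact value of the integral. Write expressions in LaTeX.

Since d/dy undoes antidifferentiation here, F'(y) = f(y) is required of F(y).
F(y) = \frac{5 \sqrt{6} \sqrt{9 y^{2} + 4}}{12} - \operatorname{atan}{\left(3 y \right)} is an antiderivative of f.
Check: d/dy[\frac{5 \sqrt{6} \sqrt{9 y^{2} + 4}}{12} - \operatorname{atan}{\left(3 y \right)}] = \frac{135 \sqrt{6} y^{3} + 15 \sqrt{6} y - 12 \sqrt{9 y^{2} + 4}}{36 y^{2} \sqrt{9 y^{2} + 4} + 4 \sqrt{9 y^{2} + 4}} = f(y).
F(5/2) = - \operatorname{atan}{\left(\frac{15}{2} \right)} + \frac{5 \sqrt{1446}}{24}; F(0) = \frac{5 \sqrt{6}}{6}.
Integral = F(5/2) - F(0) = - \frac{5 \sqrt{6}}{6} - \operatorname{atan}{\left(\frac{15}{2} \right)} + \frac{5 \sqrt{1446}}{24}.

Antiderivative: F(y) = \frac{5 \sqrt{6} \sqrt{9 y^{2} + 4}}{12} - \operatorname{atan}{\left(3 y \right)}; value = - \frac{5 \sqrt{6}}{6} - \operatorname{atan}{\left(\frac{15}{2} \right)} + \frac{5 \sqrt{1446}}{24}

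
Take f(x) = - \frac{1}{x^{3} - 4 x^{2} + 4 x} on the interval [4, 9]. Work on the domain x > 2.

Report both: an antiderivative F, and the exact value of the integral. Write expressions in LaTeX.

Factor the denominator (x \left(x - 2\right)^{2}) and decompose: f = \frac{1}{4 \left(x - 2\right)} - \frac{1}{2 \left(x - 2\right)^{2}} - \frac{1}{4 x}; each piece integrates to a log, atan, or power term.
F(x) = \frac{- x \log{\left(x \right)} + x \log{\left(x - 2 \right)} + 2 \log{\left(x \right)} - 2 \log{\left(x - 2 \right)} + 2}{4 \left(x - 2\right)} is an antiderivative of f.
Check: d/dx[\frac{- x \log{\left(x \right)} + x \log{\left(x - 2 \right)} + 2 \log{\left(x \right)} - 2 \log{\left(x - 2 \right)} + 2}{4 \left(x - 2\right)}] = - \frac{1}{x^{3} - 4 x^{2} + 4 x} = f(x).
F(9) = - \frac{\log{\left(9 \right)}}{4} + \frac{1}{14} + \frac{\log{\left(7 \right)}}{4}; F(4) = - \frac{\log{\left(4 \right)}}{4} + \frac{\log{\left(2 \right)}}{4} + \frac{1}{4}.
Integral = F(9) - F(4) = - \frac{\log{\left(9 \right)}}{4} - \frac{5}{28} - \frac{\log{\left(2 \right)}}{4} + \frac{\log{\left(4 \right)}}{4} + \frac{\log{\left(7 \right)}}{4}.

Antiderivative: F(x) = \frac{- x \log{\left(x \right)} + x \log{\left(x - 2 \right)} + 2 \log{\left(x \right)} - 2 \log{\left(x - 2 \right)} + 2}{4 \left(x - 2\right)}; value = - \frac{\log{\left(9 \right)}}{4} - \frac{5}{28} - \frac{\log{\left(2 \right)}}{4} + \frac{\log{\left(4 \right)}}{4} + \frac{\log{\left(7 \right)}}{4}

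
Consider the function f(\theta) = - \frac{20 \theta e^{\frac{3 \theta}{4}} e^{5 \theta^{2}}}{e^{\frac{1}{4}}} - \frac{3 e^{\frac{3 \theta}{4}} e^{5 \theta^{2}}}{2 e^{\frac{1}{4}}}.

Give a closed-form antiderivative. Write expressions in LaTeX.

An antiderivative is F(\theta) = - \frac{2 e^{\frac{3 \theta}{4}} e^{5 \theta^{2}}}{e^{\frac{1}{4}}}.

f matches the chain-rule pattern g'(h)*h' with inner function h(\theta) = 5 \theta^{2} + \frac{3 \theta}{4} - \frac{1}{4}; substituting u = h(\theta) collapses the integral.
Check: d/d\theta[- \frac{2 e^{\frac{3 \theta}{4}} e^{5 \theta^{2}}}{e^{\frac{1}{4}}}] = \frac{- 40 \theta e^{\frac{3 \theta}{4}} e^{5 \theta^{2}} - 3 e^{\frac{3 \theta}{4}} e^{5 \theta^{2}}}{2 e^{\frac{1}{4}}}, which equals f(\theta).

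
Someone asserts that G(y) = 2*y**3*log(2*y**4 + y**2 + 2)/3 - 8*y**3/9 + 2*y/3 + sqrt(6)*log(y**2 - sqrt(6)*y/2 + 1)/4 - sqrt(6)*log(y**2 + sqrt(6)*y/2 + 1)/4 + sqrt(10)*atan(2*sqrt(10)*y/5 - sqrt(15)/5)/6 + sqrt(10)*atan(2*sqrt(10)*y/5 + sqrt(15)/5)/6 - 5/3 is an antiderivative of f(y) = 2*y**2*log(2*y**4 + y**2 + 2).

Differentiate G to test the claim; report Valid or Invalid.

d/dy[G] = 2*y**2*log(2*y**4 + y**2 + 2)
This equals f(y) exactly, so the claim holds.

Valid - the claim checks out under differentiation.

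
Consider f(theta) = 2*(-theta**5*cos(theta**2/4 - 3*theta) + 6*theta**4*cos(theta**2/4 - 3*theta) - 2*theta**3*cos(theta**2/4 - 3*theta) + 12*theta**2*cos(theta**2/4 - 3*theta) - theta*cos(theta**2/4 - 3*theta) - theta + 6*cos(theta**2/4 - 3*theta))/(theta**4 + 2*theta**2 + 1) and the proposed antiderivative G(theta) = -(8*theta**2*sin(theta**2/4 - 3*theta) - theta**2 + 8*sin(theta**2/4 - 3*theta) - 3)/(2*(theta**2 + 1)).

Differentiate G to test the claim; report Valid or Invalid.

d/dtheta[G] = (-2*theta**5*cos(theta**2/4 - 3*theta) + 12*theta**4*cos(theta**2/4 - 3*theta) - 4*theta**3*cos(theta**2/4 - 3*theta) + 24*theta**2*cos(theta**2/4 - 3*theta) - 2*theta*cos(theta**2/4 - 3*theta) - 2*theta + 12*cos(theta**2/4 - 3*theta))/(theta**4 + 2*theta**2 + 1)
This equals f(theta) exactly, so the claim holds.

Valid: G'(theta) = f(theta).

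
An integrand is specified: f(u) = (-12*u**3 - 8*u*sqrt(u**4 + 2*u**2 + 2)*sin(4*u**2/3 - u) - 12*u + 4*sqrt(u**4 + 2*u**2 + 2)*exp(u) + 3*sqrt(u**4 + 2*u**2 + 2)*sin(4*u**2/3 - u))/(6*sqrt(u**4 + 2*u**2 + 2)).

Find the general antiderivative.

An antiderivative F(u) passes only if d/du[F] lands on f(u) exactly.
Check: d/du[-sqrt(u**4 + 2*u**2 + 2) + 2*exp(u)/3 + cos(4*u**2/3 - u)/2] = (-12*u**3 - 8*u*sqrt(u**4 + 2*u**2 + 2)*sin(4*u**2/3 - u) - 12*u + 4*sqrt(u**4 + 2*u**2 + 2)*exp(u) + 3*sqrt(u**4 + 2*u**2 + 2)*sin(4*u**2/3 - u))/(6*sqrt(u**4 + 2*u**2 + 2)) = f(u).

F(u) = -sqrt(u**4 + 2*u**2 + 2) + 2*exp(u)/3 + cos(4*u**2/3 - u)/2 + C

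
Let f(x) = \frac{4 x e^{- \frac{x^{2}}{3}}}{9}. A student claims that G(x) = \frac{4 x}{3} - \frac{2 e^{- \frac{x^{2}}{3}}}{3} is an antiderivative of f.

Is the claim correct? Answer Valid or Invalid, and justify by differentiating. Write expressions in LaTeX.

d/dx[G] = \frac{\left(4 x + 12 e^{\frac{x^{2}}{3}}\right) e^{- \frac{x^{2}}{3}}}{9}
d/dx[G] - f(x) = \frac{4}{3} != 0.

Invalid: d/dx[G] - f = \frac{4}{3}, which is not 0.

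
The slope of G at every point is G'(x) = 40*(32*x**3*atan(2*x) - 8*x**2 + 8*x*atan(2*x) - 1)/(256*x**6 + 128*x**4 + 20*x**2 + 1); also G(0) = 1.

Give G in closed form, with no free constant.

Recognize the product-rule pattern: G'(x) = u'v + uv' with u = -10/(4*x**2 + 1/2), v = atan(2*x), so integration by parts undoes it.
A general antiderivative is -10*atan(2*x)/(4*x**2 + 1/2) + C.
The condition gives C = 1 - (0) = 1.
So G(x) = 1 - 10*atan(2*x)/(4*x**2 + 1/2).
Check: d/dx[1 - 10*atan(2*x)/(4*x**2 + 1/2)] = (1280*x**3*atan(2*x) - 320*x**2 + 320*x*atan(2*x) - 40)/(256*x**6 + 128*x**4 + 20*x**2 + 1), which equals G'(x).

G(x) = 1 - 10*atan(2*x)/(4*x**2 + 1/2)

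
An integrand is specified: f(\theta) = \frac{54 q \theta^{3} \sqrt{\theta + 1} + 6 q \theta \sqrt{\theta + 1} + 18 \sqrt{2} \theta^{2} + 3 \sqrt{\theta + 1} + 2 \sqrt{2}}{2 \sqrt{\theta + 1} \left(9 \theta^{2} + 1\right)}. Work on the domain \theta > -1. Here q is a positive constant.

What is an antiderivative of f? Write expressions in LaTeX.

Whatever form F(\theta) takes, F'(\theta) = f(\theta) is non-negotiable.
Check: d/d\theta[\frac{3 q \theta^{2} + 4 \sqrt{2} \sqrt{\theta + 1} + \operatorname{atan}{\left(3 \theta \right)}}{2}] = \frac{54 q \theta^{3} \sqrt{\theta + 1} + 6 q \theta \sqrt{\theta + 1} + 18 \sqrt{2} \theta^{2} + 3 \sqrt{\theta + 1} + 2 \sqrt{2}}{18 \theta^{2} \sqrt{\theta + 1} + 2 \sqrt{\theta + 1}}, which equals f(\theta).

An antiderivative is F(\theta) = \frac{3 q \theta^{2} + 4 \sqrt{2} \sqrt{\theta + 1} + \operatorname{atan}{\left(3 \theta \right)}}{2}.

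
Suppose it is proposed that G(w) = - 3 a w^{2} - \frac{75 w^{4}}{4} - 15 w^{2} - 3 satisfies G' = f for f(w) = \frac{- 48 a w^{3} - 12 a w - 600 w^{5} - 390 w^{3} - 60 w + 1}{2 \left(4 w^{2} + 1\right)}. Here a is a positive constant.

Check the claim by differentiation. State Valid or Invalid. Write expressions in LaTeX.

Invalid: d/dw[G] - f = - \frac{1}{8 w^{2} + 2}, which is not 0.

d/dw[G] = - 6 a w - 75 w^{3} - 30 w
d/dw[G] - f(w) = - \frac{1}{8 w^{2} + 2} != 0.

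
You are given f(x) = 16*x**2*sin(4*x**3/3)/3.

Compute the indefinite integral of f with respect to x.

F(x) = -4*cos(4*x**3/3)/3 + C

The substitution u = 4*x**3/3 works: f is exactly (dF/du)*(du/dx) for that inner function.
Check: d/dx[-4*cos(4*x**3/3)/3] = 16*x**2*sin(4*x**3/3)/3 = f(x).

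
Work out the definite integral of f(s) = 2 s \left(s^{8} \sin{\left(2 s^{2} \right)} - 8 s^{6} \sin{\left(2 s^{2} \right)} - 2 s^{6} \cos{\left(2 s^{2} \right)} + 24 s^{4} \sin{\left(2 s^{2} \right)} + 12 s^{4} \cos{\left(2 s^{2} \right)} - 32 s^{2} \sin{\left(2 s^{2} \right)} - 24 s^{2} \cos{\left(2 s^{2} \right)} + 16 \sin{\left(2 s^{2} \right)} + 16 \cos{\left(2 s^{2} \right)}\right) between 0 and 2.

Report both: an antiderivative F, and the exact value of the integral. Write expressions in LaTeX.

Antiderivative: F(s) = - \frac{s^{8} \cos{\left(2 s^{2} \right)}}{2} + 4 s^{6} \cos{\left(2 s^{2} \right)} - 12 s^{4} \cos{\left(2 s^{2} \right)} + 16 s^{2} \cos{\left(2 s^{2} \right)} - 8 \cos{\left(2 s^{2} \right)}; value = 8 - 8 \cos{\left(8 \right)}

Recognize the product-rule pattern: f = u'v + uv' with u = - \frac{\left(2 - s^{2}\right)^{4}}{2}, v = \cos{\left(2 s^{2} \right)}, so integration by parts undoes it.
F(s) = - \frac{s^{8} \cos{\left(2 s^{2} \right)}}{2} + 4 s^{6} \cos{\left(2 s^{2} \right)} - 12 s^{4} \cos{\left(2 s^{2} \right)} + 16 s^{2} \cos{\left(2 s^{2} \right)} - 8 \cos{\left(2 s^{2} \right)} is an antiderivative of f.
Check: d/ds[- \frac{s^{8} \cos{\left(2 s^{2} \right)}}{2} + 4 s^{6} \cos{\left(2 s^{2} \right)} - 12 s^{4} \cos{\left(2 s^{2} \right)} + 16 s^{2} \cos{\left(2 s^{2} \right)} - 8 \cos{\left(2 s^{2} \right)}] = 2 s^{9} \sin{\left(2 s^{2} \right)} - 16 s^{7} \sin{\left(2 s^{2} \right)} - 4 s^{7} \cos{\left(2 s^{2} \right)} + 48 s^{5} \sin{\left(2 s^{2} \right)} + 24 s^{5} \cos{\left(2 s^{2} \right)} - 64 s^{3} \sin{\left(2 s^{2} \right)} - 48 s^{3} \cos{\left(2 s^{2} \right)} + 32 s \sin{\left(2 s^{2} \right)} + 32 s \cos{\left(2 s^{2} \right)}, which equals f(s).
F(2) = - 8 \cos{\left(8 \right)}; F(0) = -8.
Integral = F(2) - F(0) = 8 - 8 \cos{\left(8 \right)}.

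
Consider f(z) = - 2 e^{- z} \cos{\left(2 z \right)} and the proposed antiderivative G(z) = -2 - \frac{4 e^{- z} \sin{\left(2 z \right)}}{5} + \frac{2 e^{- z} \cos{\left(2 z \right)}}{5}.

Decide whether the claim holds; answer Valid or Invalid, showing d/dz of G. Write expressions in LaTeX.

Valid: G'(z) = f(z).

d/dz[G] = - 2 e^{- z} \cos{\left(2 z \right)}
This equals f(z) exactly, so the claim holds.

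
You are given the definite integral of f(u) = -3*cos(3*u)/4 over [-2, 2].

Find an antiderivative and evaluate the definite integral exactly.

Antiderivative: F(u) = -sin(3*u)/4; value = -sin(6)/2

Recover f(u) by differentiating a candidate F(u); any mismatch rules it out.
F(u) = -sin(3*u)/4 is an antiderivative of f.
Check: d/du[-sin(3*u)/4] = -3*cos(3*u)/4 = f(u).
F(2) = -sin(6)/4; F(-2) = sin(6)/4.
Integral = F(2) - F(-2) = -sin(6)/2.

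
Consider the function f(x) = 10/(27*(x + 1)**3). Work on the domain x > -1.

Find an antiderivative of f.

Since d/dx undoes antidifferentiation here, F'(x) = f(x) is required of F(x).
Check: d/dx[-5/(3*(3*x + 3)**2)] = 10/(27*x**3 + 81*x**2 + 81*x + 27), which equals f(x).

An antiderivative is F(x) = -5/(3*(3*x + 3)**2).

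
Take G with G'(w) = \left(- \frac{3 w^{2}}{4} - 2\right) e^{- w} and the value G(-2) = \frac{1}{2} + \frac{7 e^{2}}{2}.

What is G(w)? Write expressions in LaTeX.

Recognize the product-rule pattern: G'(w) = u'v + uv' with u = \frac{3 w^{2}}{4} + \frac{3 w}{2} + \frac{7}{2}, v = e^{- w}, so integration by parts undoes it.
A general antiderivative is \frac{\left(3 w^{2} + 6 w + 14\right) e^{- w}}{4} + C.
The condition gives C = \frac{1}{2} + \frac{7 e^{2}}{2} - (\frac{7 e^{2}}{2}) = \frac{1}{2}.
So G(w) = \frac{\left(3 w^{2} + 6 w + 2 e^{w} + 14\right) e^{- w}}{4}.
Check: d/dw[\frac{\left(3 w^{2} + 6 w + 2 e^{w} + 14\right) e^{- w}}{4}] = \frac{\left(- 3 w^{2} - 8\right) e^{- w}}{4}, which equals G'(w).

G(w) = \frac{\left(3 w^{2} + 6 w + 2 e^{w} + 14\right) e^{- w}}{4}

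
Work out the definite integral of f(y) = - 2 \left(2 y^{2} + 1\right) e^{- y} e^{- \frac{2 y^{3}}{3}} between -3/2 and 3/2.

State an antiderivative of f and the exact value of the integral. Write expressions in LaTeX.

Antiderivative: F(y) = 2 e^{- \frac{2 y^{3}}{3} - y}; value = - 2 e^{\frac{15}{4}} + \frac{2}{e^{\frac{15}{4}}}

f matches the chain-rule pattern g'(h)*h' with inner function h(y) = - \frac{2 y^{3}}{3} - y; substituting u = h(y) collapses the integral.
F(y) = 2 e^{- \frac{2 y^{3}}{3} - y} is an antiderivative of f.
Check: d/dy[2 e^{- \frac{2 y^{3}}{3} - y}] = \left(- 4 y^{2} - 2\right) e^{- y} e^{- \frac{2 y^{3}}{3}}, which equals f(y).
F(3/2) = \frac{2}{e^{\frac{15}{4}}}; F(-3/2) = 2 e^{\frac{15}{4}}.
Integral = F(3/2) - F(-3/2) = - 2 e^{\frac{15}{4}} + \frac{2}{e^{\frac{15}{4}}}.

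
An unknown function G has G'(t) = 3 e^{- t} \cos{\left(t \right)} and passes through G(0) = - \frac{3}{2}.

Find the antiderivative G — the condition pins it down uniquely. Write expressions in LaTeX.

G(t) = - \frac{3 \left(- \sin{\left(t \right)} + \cos{\left(t \right)}\right) e^{- t}}{2}

Check a candidate G(t) by differentiating: d/dt[G] must match the given G'(t).
A general antiderivative is \frac{3 e^{- t} \sin{\left(t \right)}}{2} - \frac{3 e^{- t} \cos{\left(t \right)}}{2} + C.
The condition gives C = - \frac{3}{2} - (- \frac{3}{2}) = 0.
So G(t) = - \frac{3 \left(- \sin{\left(t \right)} + \cos{\left(t \right)}\right) e^{- t}}{2}.
Check: d/dt[- \frac{3 \left(- \sin{\left(t \right)} + \cos{\left(t \right)}\right) e^{- t}}{2}] = 3 e^{- t} \cos{\left(t \right)} = G'(t).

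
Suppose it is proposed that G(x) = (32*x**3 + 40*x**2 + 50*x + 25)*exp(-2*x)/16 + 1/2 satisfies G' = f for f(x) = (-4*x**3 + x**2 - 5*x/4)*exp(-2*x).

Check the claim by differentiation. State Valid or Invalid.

d/dx[G] = (-16*x**3 + 4*x**2 - 5*x)*exp(-2*x)/4
This equals f(x) exactly, so the claim holds.

Valid. The derivative of G reproduces f.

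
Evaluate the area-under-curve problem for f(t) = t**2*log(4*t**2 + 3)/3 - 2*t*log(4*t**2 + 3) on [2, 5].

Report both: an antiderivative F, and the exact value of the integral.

Antiderivative: F(t) = (-8*t**3 + 12*t**2*(t - 9)*log(4*t**2 + 3) + 108*t**2 + 18*t - 81*log(t**2 + 3/4) - 9*sqrt(3)*atan(2*sqrt(3)*t/3))/108; value = -100*log(103)/9 - 3*log(103/4)/4 - sqrt(3)*atan(10*sqrt(3)/3)/12 + sqrt(3)*atan(4*sqrt(3)/3)/12 + 3*log(19/4)/4 + 28*log(19)/9 + 77/6

The integrand splits into summands that can be handled one at a time.
F(t) = (-8*t**3 + 12*t**2*(t - 9)*log(4*t**2 + 3) + 108*t**2 + 18*t - 81*log(t**2 + 3/4) - 9*sqrt(3)*atan(2*sqrt(3)*t/3))/108 is an antiderivative of f.
Check: d/dt[(-8*t**3 + 12*t**2*(t - 9)*log(4*t**2 + 3) + 108*t**2 + 18*t - 81*log(t**2 + 3/4) - 9*sqrt(3)*atan(2*sqrt(3)*t/3))/108] = t**2*log(4*t**2 + 3)/3 - 2*t*log(4*t**2 + 3) = f(t).
F(5) = -100*log(103)/9 - 3*log(103/4)/4 - sqrt(3)*atan(10*sqrt(3)/3)/12 + 895/54; F(2) = -28*log(19)/9 - 3*log(19/4)/4 - sqrt(3)*atan(4*sqrt(3)/3)/12 + 101/27.
Integral = F(5) - F(2) = -100*log(103)/9 - 3*log(103/4)/4 - sqrt(3)*atan(10*sqrt(3)/3)/12 + sqrt(3)*atan(4*sqrt(3)/3)/12 + 3*log(19/4)/4 + 28*log(19)/9 + 77/6.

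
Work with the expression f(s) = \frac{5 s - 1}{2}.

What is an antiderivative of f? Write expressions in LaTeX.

A first test for any F(s): its s-derivative must equal f(s) identically.
Check: d/ds[\frac{5 s^{2}}{4} - \frac{s}{2}] = \frac{5 s}{2} - \frac{1}{2}, which equals f(s).

An antiderivative is F(s) = \frac{5 s^{2}}{4} - \frac{s}{2}.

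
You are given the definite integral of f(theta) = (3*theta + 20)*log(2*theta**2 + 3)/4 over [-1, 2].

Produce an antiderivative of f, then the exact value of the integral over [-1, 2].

Check any antiderivative F(theta) by computing F'(theta) and comparing it with f(theta).
F(theta) = 3*theta**2*log(2*theta**2 + 3)/8 - 3*theta**2/8 + 5*theta*log(2*theta**2 + 3) - 10*theta + 9*log(theta**2 + 3/2)/16 + 5*sqrt(6)*atan(sqrt(6)*theta/3) is an antiderivative of f.
Check: d/dtheta[3*theta**2*log(2*theta**2 + 3)/8 - 3*theta**2/8 + 5*theta*log(2*theta**2 + 3) - 10*theta + 9*log(theta**2 + 3/2)/16 + 5*sqrt(6)*atan(sqrt(6)*theta/3)] = 3*theta*log(2*theta**2 + 3)/4 + 5*log(2*theta**2 + 3), which equals f(theta).
F(2) = -43/2 + 9*log(11/2)/16 + 5*sqrt(6)*atan(2*sqrt(6)/3) + 23*log(11)/2; F(-1) = -5*sqrt(6)*atan(sqrt(6)/3) - 37*log(5)/8 + 9*log(5/2)/16 + 77/8.
Integral = F(2) - F(-1) = -249/8 - 9*log(5/2)/16 + 9*log(11/2)/16 + 37*log(5)/8 + 5*sqrt(6)*atan(sqrt(6)/3) + 5*sqrt(6)*atan(2*sqrt(6)/3) + 23*log(11)/2.

Antiderivative: F(theta) = 3*theta**2*log(2*theta**2 + 3)/8 - 3*theta**2/8 + 5*theta*log(2*theta**2 + 3) - 10*theta + 9*log(theta**2 + 3/2)/16 + 5*sqrt(6)*atan(sqrt(6)*theta/3); value = -249/8 - 9*log(5/2)/16 + 9*log(11/2)/16 + 37*log(5)/8 + 5*sqrt(6)*atan(sqrt(6)/3) + 5*sqrt(6)*atan(2*sqrt(6)/3) + 23*log(11)/2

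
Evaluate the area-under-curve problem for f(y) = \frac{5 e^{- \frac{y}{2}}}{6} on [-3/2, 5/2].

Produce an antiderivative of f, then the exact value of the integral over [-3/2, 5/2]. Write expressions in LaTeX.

Antiderivative: F(y) = - \frac{5 e^{- \frac{y}{2}}}{3}; value = - \frac{5}{3 e^{\frac{5}{4}}} + \frac{5 e^{\frac{3}{4}}}{3}

Whatever form F(y) takes, F'(y) = f(y) is non-negotiable.
F(y) = - \frac{5 e^{- \frac{y}{2}}}{3} is an antiderivative of f.
Check: d/dy[- \frac{5 e^{- \frac{y}{2}}}{3}] = \frac{5 e^{- \frac{y}{2}}}{6} = f(y).
F(5/2) = - \frac{5}{3 e^{\frac{5}{4}}}; F(-3/2) = - \frac{5 e^{\frac{3}{4}}}{3}.
Integral = F(5/2) - F(-3/2) = - \frac{5}{3 e^{\frac{5}{4}}} + \frac{5 e^{\frac{3}{4}}}{3}.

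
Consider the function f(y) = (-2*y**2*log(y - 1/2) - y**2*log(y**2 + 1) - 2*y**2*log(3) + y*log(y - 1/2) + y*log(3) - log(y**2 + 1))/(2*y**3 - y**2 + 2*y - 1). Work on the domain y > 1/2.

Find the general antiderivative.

F(y) = -log(3*y - 3/2)*log(y**2 + 1)/2 + C

f has the shape u'v + uv' for u = -log(y**2 + 1)/2 and v = log(3*y - 3/2) — it is the derivative of the product u*v.
Check: d/dy[-log(3*y - 3/2)*log(y**2 + 1)/2] = (-2*y**2*log(y - 1/2) - y**2*log(y**2 + 1) - 2*y**2*log(3) + y*log(y - 1/2) + y*log(3) - log(y**2 + 1))/(2*y**3 - y**2 + 2*y - 1) = f(y).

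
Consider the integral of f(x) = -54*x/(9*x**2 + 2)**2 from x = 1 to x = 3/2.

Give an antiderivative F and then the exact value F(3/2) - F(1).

The substitution u = 3*x**2 + 2/3 works: f is exactly (dF/du)*(du/dx) for that inner function.
F(x) = 3/(9*x**2 + 2) is an antiderivative of f.
Check: d/dx[3/(9*x**2 + 2)] = -54*x/(81*x**4 + 36*x**2 + 4), which equals f(x).
F(3/2) = 12/89; F(1) = 3/11.
Integral = F(3/2) - F(1) = -135/979.

Antiderivative: F(x) = 3/(9*x**2 + 2); value = -135/979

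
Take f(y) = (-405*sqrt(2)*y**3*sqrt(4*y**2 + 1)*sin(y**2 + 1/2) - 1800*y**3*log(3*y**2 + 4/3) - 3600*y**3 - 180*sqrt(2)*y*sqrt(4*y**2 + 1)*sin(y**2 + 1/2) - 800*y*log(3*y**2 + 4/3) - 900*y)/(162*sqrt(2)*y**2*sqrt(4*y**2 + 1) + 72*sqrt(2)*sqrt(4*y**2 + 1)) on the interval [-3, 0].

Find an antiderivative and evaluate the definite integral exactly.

Antiderivative: F(y) = sqrt(2)*(-100*sqrt(4*y**2 + 1)*log(3*y**2 + 4/3) + 45*sqrt(2)*cos(y**2 + 1/2))/72; value = -25*sqrt(2)*log(4/3)/18 + 5*cos(1/2)/4 - 5*cos(19/2)/4 + 25*sqrt(74)*log(85/3)/18

Check any antiderivative F(y) by computing F'(y) and comparing it with f(y).
F(y) = sqrt(2)*(-100*sqrt(4*y**2 + 1)*log(3*y**2 + 4/3) + 45*sqrt(2)*cos(y**2 + 1/2))/72 is an antiderivative of f.
Check: d/dy[sqrt(2)*(-100*sqrt(4*y**2 + 1)*log(3*y**2 + 4/3) + 45*sqrt(2)*cos(y**2 + 1/2))/72] = (-405*y**3*sqrt(4*y**2 + 1)*sin(y**2 + 1/2) - 900*sqrt(2)*y**3*log(3*y**2 + 4/3) - 1800*sqrt(2)*y**3 - 180*y*sqrt(4*y**2 + 1)*sin(y**2 + 1/2) - 400*sqrt(2)*y*log(3*y**2 + 4/3) - 450*sqrt(2)*y)/(162*y**2*sqrt(4*y**2 + 1) + 72*sqrt(4*y**2 + 1)), which equals f(y).
F(0) = -25*sqrt(2)*log(4/3)/18 + 5*cos(1/2)/4; F(-3) = -25*sqrt(74)*log(85/3)/18 + 5*cos(19/2)/4.
Integral = F(0) - F(-3) = -25*sqrt(2)*log(4/3)/18 + 5*cos(1/2)/4 - 5*cos(19/2)/4 + 25*sqrt(74)*log(85/3)/18.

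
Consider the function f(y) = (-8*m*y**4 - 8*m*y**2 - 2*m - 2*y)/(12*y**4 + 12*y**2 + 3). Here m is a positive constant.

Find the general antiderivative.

F(y) = -(8*m*y**3 + 4*m*y - 1)/(6*(2*y**2 + 1)) + C

Any candidate F(y) must reproduce f(y) exactly when differentiated.
Check: d/dy[-(8*m*y**3 + 4*m*y - 1)/(6*(2*y**2 + 1))] = (-8*m*y**4 - 8*m*y**2 - 2*m - 2*y)/(12*y**4 + 12*y**2 + 3) = f(y).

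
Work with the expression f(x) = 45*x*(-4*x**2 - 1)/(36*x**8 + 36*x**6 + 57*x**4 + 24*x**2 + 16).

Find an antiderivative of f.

The substitution u = x**4 + x**2/2 + 2/3 works: f is exactly (dF/du)*(du/dx) for that inner function.
Check: d/dx[5/(4*(x**4 + x**2/2 + 2/3))] = (-180*x**3 - 45*x)/(36*x**8 + 36*x**6 + 57*x**4 + 24*x**2 + 16), which equals f(x).

An antiderivative is F(x) = 5/(4*(x**4 + x**2/2 + 2/3)).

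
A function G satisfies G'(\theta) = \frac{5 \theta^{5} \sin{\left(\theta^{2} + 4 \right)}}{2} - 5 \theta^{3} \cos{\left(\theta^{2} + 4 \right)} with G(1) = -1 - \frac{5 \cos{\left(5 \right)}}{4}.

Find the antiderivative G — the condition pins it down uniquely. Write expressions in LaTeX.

G'(\theta) has the shape u'v + uv' for u = - \frac{5 \theta^{4}}{4} and v = \cos{\left(\theta^{2} + 4 \right)} — it is the derivative of the product u*v.
A general antiderivative is - \frac{5 \theta^{4} \cos{\left(\theta^{2} + 4 \right)}}{4} + C.
The condition gives C = -1 - \frac{5 \cos{\left(5 \right)}}{4} - (- \frac{5 \cos{\left(5 \right)}}{4}) = -1.
So G(\theta) = - \frac{5 \theta^{4} \cos{\left(\theta^{2} + 4 \right)}}{4} - 1.
Check: d/d\theta[- \frac{5 \theta^{4} \cos{\left(\theta^{2} + 4 \right)}}{4} - 1] = \frac{5 \theta^{5} \sin{\left(\theta^{2} + 4 \right)}}{2} - 5 \theta^{3} \cos{\left(\theta^{2} + 4 \right)} = G'(\theta).

G(\theta) = - \frac{5 \theta^{4} \cos{\left(\theta^{2} + 4 \right)}}{4} - 1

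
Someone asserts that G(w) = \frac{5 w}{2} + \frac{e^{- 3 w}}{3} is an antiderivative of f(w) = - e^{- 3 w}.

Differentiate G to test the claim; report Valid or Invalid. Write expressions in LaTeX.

Invalid: d/dw[G] - f = \frac{5}{2}, which is not 0.

d/dw[G] = \frac{\left(5 e^{3 w} - 2\right) e^{- 3 w}}{2}
d/dw[G] - f(w) = \frac{5}{2} != 0.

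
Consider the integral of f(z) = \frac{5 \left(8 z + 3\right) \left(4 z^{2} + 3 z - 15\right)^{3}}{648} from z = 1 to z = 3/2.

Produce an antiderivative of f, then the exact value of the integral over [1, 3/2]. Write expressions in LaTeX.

f matches the chain-rule pattern g'(h)*h' with inner function h(z) = - \frac{2 z^{2}}{3} - \frac{z}{2} + \frac{5}{2}; substituting u = h(z) collapses the integral.
F(z) = \frac{5 \left(- \frac{2 z^{2}}{3} - \frac{z}{2} + \frac{5}{2}\right)^{4}}{2} is an antiderivative of f.
Check: d/dz[\frac{5 \left(- \frac{2 z^{2}}{3} - \frac{z}{2} + \frac{5}{2}\right)^{4}}{2}] = \frac{320 z^{7}}{81} + \frac{280 z^{6}}{27} - \frac{310 z^{5}}{9} - \frac{475 z^{4}}{6} + \frac{2815 z^{3}}{24} + \frac{1425 z^{2}}{8} - \frac{3875 z}{24} - \frac{625}{8}, which equals f(z).
F(3/2) = \frac{5}{512}; F(1) = \frac{640}{81}.
Integral = F(3/2) - F(1) = - \frac{327275}{41472}.

Antiderivative: F(z) = \frac{5 \left(- \frac{2 z^{2}}{3} - \frac{z}{2} + \frac{5}{2}\right)^{4}}{2}; value = - \frac{327275}{41472}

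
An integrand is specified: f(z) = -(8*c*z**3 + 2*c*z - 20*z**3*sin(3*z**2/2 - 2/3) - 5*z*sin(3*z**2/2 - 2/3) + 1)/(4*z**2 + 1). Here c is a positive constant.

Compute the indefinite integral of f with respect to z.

Differentiate the proposed F(z) back; it has to land on f(z) exactly.
Check: d/dz[-(6*c*z**2 + 10*cos(3*z**2/2 - 2/3) + 3*atan(2*z))/6] = (-8*c*z**3 - 2*c*z + 20*z**3*sin(3*z**2/2 - 2/3) + 5*z*sin(3*z**2/2 - 2/3) - 1)/(4*z**2 + 1), which equals f(z).

F(z) = -(6*c*z**2 + 10*cos(3*z**2/2 - 2/3) + 3*atan(2*z))/6 + C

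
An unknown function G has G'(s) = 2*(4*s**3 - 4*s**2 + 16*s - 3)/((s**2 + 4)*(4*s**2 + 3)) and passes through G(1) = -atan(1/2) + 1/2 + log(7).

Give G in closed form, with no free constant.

G(s) = log(4*s**2 + 3) - atan(s/2) + 1/2

Differentiate the proposed G(s) back; it has to land on the given G'(s).
A general antiderivative is log(4*s**2 + 3) - atan(s/2) + C.
The condition gives C = -atan(1/2) + 1/2 + log(7) - (-atan(1/2) + log(7)) = 1/2.
So G(s) = log(4*s**2 + 3) - atan(s/2) + 1/2.
Check: d/ds[log(4*s**2 + 3) - atan(s/2) + 1/2] = (8*s**3 - 8*s**2 + 32*s - 6)/(4*s**4 + 19*s**2 + 12), which equals G'(s).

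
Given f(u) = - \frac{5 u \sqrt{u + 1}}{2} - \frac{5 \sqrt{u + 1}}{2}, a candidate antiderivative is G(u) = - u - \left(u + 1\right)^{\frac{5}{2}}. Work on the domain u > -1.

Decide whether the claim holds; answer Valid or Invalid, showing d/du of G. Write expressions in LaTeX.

Invalid: d/du[G] - f = -1, which is not 0.

d/du[G] = - \frac{5 u \sqrt{u + 1}}{2} - \frac{5 \sqrt{u + 1}}{2} - 1
d/du[G] - f(u) = -1 != 0.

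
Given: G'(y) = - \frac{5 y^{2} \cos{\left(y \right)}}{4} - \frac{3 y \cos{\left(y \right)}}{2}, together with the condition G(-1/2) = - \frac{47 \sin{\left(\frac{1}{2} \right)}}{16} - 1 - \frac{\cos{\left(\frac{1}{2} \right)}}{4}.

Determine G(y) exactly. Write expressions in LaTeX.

G(y) = - \frac{5 y^{2} \sin{\left(y \right)} + 6 y \sin{\left(y \right)} + 10 y \cos{\left(y \right)} - 10 \sin{\left(y \right)} + 6 \cos{\left(y \right)} + 4}{4}

The integrand splits into summands that can be handled one at a time.
A general antiderivative is - \frac{5 y^{2} \sin{\left(y \right)}}{4} - \frac{3 y \sin{\left(y \right)}}{2} - \frac{5 y \cos{\left(y \right)}}{2} + \frac{5 \sin{\left(y \right)}}{2} - \frac{3 \cos{\left(y \right)}}{2} + C.
The condition gives C = - \frac{47 \sin{\left(\frac{1}{2} \right)}}{16} - 1 - \frac{\cos{\left(\frac{1}{2} \right)}}{4} - (- \frac{47 \sin{\left(\frac{1}{2} \right)}}{16} - \frac{\cos{\left(\frac{1}{2} \right)}}{4}) = -1.
So G(y) = - \frac{5 y^{2} \sin{\left(y \right)} + 6 y \sin{\left(y \right)} + 10 y \cos{\left(y \right)} - 10 \sin{\left(y \right)} + 6 \cos{\left(y \right)} + 4}{4}.
Check: d/dy[- \frac{5 y^{2} \sin{\left(y \right)} + 6 y \sin{\left(y \right)} + 10 y \cos{\left(y \right)} - 10 \sin{\left(y \right)} + 6 \cos{\left(y \right)} + 4}{4}] = - \frac{5 y^{2} \cos{\left(y \right)}}{4} - \frac{3 y \cos{\left(y \right)}}{2} = G'(y).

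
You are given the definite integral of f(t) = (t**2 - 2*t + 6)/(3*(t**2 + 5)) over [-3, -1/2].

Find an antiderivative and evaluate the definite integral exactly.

Any candidate F(t) must reproduce f(t) exactly when differentiated.
F(t) = t/3 - log(t**2 + 5)/3 + sqrt(5)*atan(sqrt(5)*t/5)/15 is an antiderivative of f.
Check: d/dt[t/3 - log(t**2 + 5)/3 + sqrt(5)*atan(sqrt(5)*t/5)/15] = (t**2 - 2*t + 6)/(3*t**2 + 15), which equals f(t).
F(-1/2) = -log(21/4)/3 - 1/6 - sqrt(5)*atan(sqrt(5)/10)/15; F(-3) = -1 - log(14)/3 - sqrt(5)*atan(3*sqrt(5)/5)/15.
Integral = F(-1/2) - F(-3) = -log(21/4)/3 - sqrt(5)*atan(sqrt(5)/10)/15 + sqrt(5)*atan(3*sqrt(5)/5)/15 + 5/6 + log(14)/3.

Antiderivative: F(t) = t/3 - log(t**2 + 5)/3 + sqrt(5)*atan(sqrt(5)*t/5)/15; value = -log(21/4)/3 - sqrt(5)*atan(sqrt(5)/10)/15 + sqrt(5)*atan(3*sqrt(5)/5)/15 + 5/6 + log(14)/3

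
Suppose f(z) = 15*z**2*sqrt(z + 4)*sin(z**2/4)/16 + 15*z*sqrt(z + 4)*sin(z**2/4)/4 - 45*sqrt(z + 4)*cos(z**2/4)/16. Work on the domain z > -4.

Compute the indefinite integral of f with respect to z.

F(z) = -15*(z + 4)**(3/2)*cos(z**2/4)/8 + C

Recognize the product-rule pattern: f = u'v + uv' with u = -15*(z + 4)**(3/2)/8, v = cos(z**2/4), so integration by parts undoes it.
Check: d/dz[-15*(z + 4)**(3/2)*cos(z**2/4)/8] = 15*z**2*sqrt(z + 4)*sin(z**2/4)/16 + 15*z*sqrt(z + 4)*sin(z**2/4)/4 - 45*sqrt(z + 4)*cos(z**2/4)/16 = f(z).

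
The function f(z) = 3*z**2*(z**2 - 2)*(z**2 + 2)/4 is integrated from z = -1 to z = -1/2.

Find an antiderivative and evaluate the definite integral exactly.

Antiderivative: F(z) = 3*z**7/28 - z**3; value = -2755/3584

Any candidate F(z) must reproduce f(z) exactly when differentiated.
F(z) = 3*z**7/28 - z**3 is an antiderivative of f.
Check: d/dz[3*z**7/28 - z**3] = 3*z**6/4 - 3*z**2, which equals f(z).
F(-1/2) = 445/3584; F(-1) = 25/28.
Integral = F(-1/2) - F(-1) = -2755/3584.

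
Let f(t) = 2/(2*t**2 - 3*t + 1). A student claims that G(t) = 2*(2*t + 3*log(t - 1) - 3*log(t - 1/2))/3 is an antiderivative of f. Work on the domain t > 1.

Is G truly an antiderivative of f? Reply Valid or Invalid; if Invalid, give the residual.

d/dt[G] = (8*t**2 - 12*t + 10)/(6*t**2 - 9*t + 3)
d/dt[G] - f(t) = 4/3 != 0.

Invalid: d/dt[G] - f = 4/3, which is not 0.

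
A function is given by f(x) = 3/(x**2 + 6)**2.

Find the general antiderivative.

Check any antiderivative F(x) by computing F'(x) and comparing it with f(x).
Check: d/dx[(6*x + sqrt(6)*(x**2 + 6)*atan(sqrt(6)*x/6))/(24*(x**2 + 6))] = 3/(x**4 + 12*x**2 + 36), which equals f(x).

F(x) = (6*x + sqrt(6)*(x**2 + 6)*atan(sqrt(6)*x/6))/(24*(x**2 + 6)) + C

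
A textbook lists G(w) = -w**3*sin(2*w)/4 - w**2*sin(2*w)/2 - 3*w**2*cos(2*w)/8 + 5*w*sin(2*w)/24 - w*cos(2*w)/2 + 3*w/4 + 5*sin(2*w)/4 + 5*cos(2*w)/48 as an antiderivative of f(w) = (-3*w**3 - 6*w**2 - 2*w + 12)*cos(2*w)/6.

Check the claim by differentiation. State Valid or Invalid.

Invalid: d/dw[G] - f = 3/4, which is not 0.

d/dw[G] = -w**3*cos(2*w)/2 - w**2*cos(2*w) - w*cos(2*w)/3 + 2*cos(2*w) + 3/4
d/dw[G] - f(w) = 3/4 != 0.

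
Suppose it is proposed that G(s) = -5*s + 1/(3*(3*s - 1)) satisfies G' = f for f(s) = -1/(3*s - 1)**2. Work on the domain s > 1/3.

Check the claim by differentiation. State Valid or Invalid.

Invalid: d/ds[G] - f = -5, which is not 0.

d/ds[G] = (-45*s**2 + 30*s - 6)/(9*s**2 - 6*s + 1)
d/ds[G] - f(s) = -5 != 0.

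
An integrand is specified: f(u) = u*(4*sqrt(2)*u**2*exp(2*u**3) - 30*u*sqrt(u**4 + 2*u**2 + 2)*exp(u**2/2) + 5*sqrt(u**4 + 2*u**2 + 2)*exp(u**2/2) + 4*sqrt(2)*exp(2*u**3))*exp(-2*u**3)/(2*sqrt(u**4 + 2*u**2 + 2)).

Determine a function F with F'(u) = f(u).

An antiderivative is F(u) = 2*sqrt(u**4/2 + u**2 + 1) + 5*exp(-2*u**3 + u**2/2)/2.

Check any antiderivative F(u) by computing F'(u) and comparing it with f(u).
Check: d/du[2*sqrt(u**4/2 + u**2 + 1) + 5*exp(-2*u**3 + u**2/2)/2] = (4*sqrt(2)*u**3 - 30*u**2*sqrt(u**4 + 2*u**2 + 2)*exp(u**2/2)*exp(-2*u**3) + 5*u*sqrt(u**4 + 2*u**2 + 2)*exp(u**2/2)*exp(-2*u**3) + 4*sqrt(2)*u)/(2*sqrt(u**4 + 2*u**2 + 2)), which equals f(u).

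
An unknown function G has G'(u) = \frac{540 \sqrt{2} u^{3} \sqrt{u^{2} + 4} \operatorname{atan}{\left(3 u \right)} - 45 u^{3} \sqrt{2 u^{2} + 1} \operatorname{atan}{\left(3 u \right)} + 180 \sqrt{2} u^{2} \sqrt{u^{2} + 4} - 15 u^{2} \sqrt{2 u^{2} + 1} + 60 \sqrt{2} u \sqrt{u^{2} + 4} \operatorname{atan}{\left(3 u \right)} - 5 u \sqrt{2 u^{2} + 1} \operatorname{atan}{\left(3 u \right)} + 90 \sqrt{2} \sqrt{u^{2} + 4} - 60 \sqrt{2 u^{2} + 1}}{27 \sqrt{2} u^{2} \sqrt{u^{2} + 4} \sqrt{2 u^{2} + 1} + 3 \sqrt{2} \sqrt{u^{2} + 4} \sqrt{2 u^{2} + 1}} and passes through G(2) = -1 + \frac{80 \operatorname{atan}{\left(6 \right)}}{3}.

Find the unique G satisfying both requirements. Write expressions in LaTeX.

G(u) = - \frac{5 \sqrt{\frac{u^{2}}{2} + 2} \operatorname{atan}{\left(3 u \right)}}{3} + 10 \sqrt{2 u^{2} + 1} \operatorname{atan}{\left(3 u \right)} - 1

Recognize the product-rule pattern: G'(u) = v'r + vr' with v = - \frac{5 \sqrt{\frac{u^{2}}{2} + 2}}{3} + 10 \sqrt{2 u^{2} + 1}, r = \operatorname{atan}{\left(3 u \right)}, so integration by parts undoes it.
A general antiderivative is - 5 \left(\frac{\sqrt{\frac{u^{2}}{2} + 2}}{3} - 2 \sqrt{2 u^{2} + 1}\right) \operatorname{atan}{\left(3 u \right)} + C.
The condition gives C = -1 + \frac{80 \operatorname{atan}{\left(6 \right)}}{3} - (\frac{80 \operatorname{atan}{\left(6 \right)}}{3}) = -1.
So G(u) = - \frac{5 \sqrt{\frac{u^{2}}{2} + 2} \operatorname{atan}{\left(3 u \right)}}{3} + 10 \sqrt{2 u^{2} + 1} \operatorname{atan}{\left(3 u \right)} - 1.
Check: d/du[- \frac{5 \sqrt{\frac{u^{2}}{2} + 2} \operatorname{atan}{\left(3 u \right)}}{3} + 10 \sqrt{2 u^{2} + 1} \operatorname{atan}{\left(3 u \right)} - 1] = \frac{540 \sqrt{2} u^{3} \sqrt{u^{2} + 4} \operatorname{atan}{\left(3 u \right)} - 45 u^{3} \sqrt{2 u^{2} + 1} \operatorname{atan}{\left(3 u \right)} + 180 \sqrt{2} u^{2} \sqrt{u^{2} + 4} - 15 u^{2} \sqrt{2 u^{2} + 1} + 60 \sqrt{2} u \sqrt{u^{2} + 4} \operatorname{atan}{\left(3 u \right)} - 5 u \sqrt{2 u^{2} + 1} \operatorname{atan}{\left(3 u \right)} + 90 \sqrt{2} \sqrt{u^{2} + 4} - 60 \sqrt{2 u^{2} + 1}}{27 \sqrt{2} u^{2} \sqrt{u^{2} + 4} \sqrt{2 u^{2} + 1} + 3 \sqrt{2} \sqrt{u^{2} + 4} \sqrt{2 u^{2} + 1}} = G'(u).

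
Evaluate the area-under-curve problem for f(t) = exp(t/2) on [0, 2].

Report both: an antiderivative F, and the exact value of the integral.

A first test for any F(t): its t-derivative must equal f(t) identically.
F(t) = 2*exp(t/2) is an antiderivative of f.
Check: d/dt[2*exp(t/2)] = exp(t/2) = f(t).
F(2) = 2*exp(1); F(0) = 2.
Integral = F(2) - F(0) = -2 + 2*exp(1).

Antiderivative: F(t) = 2*exp(t/2); value = -2 + 2*exp(1)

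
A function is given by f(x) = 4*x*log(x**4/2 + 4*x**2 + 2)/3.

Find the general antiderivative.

F(x) = 2*x**2*log(x**4/2 + 4*x**2 + 2)/3 - 4*x**2/3 - 4*sqrt(3)*log(x**2 - 2*sqrt(3) + 4)/3 + 8*log(x**2 - 2*sqrt(3) + 4)/3 + 4*sqrt(3)*log(x**2 + 2*sqrt(3) + 4)/3 + 8*log(x**2 + 2*sqrt(3) + 4)/3 + C

An antiderivative F(x) passes only if d/dx[F] lands on f(x) exactly.
Check: d/dx[2*x**2*log(x**4/2 + 4*x**2 + 2)/3 - 4*x**2/3 - 4*sqrt(3)*log(x**2 - 2*sqrt(3) + 4)/3 + 8*log(x**2 - 2*sqrt(3) + 4)/3 + 4*sqrt(3)*log(x**2 + 2*sqrt(3) + 4)/3 + 8*log(x**2 + 2*sqrt(3) + 4)/3] = 4*x*log(x**4/2 + 4*x**2 + 2)/3 = f(x).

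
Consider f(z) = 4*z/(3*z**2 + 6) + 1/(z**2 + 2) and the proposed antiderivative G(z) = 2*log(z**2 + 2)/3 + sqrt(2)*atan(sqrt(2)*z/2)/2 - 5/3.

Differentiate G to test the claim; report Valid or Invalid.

Valid - differentiating G returns exactly f.

d/dz[G] = (4*z + 3)/(3*z**2 + 6)
This equals f(z) exactly, so the claim holds.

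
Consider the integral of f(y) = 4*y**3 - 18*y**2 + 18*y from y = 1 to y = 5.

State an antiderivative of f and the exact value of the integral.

The substitution u = y**2 - 3*y works: f is exactly (dF/du)*(du/dy) for that inner function.
F(y) = y**4 - 6*y**3 + 9*y**2 is an antiderivative of f.
Check: d/dy[y**4 - 6*y**3 + 9*y**2] = 4*y**3 - 18*y**2 + 18*y = f(y).
F(5) = 100; F(1) = 4.
Integral = F(5) - F(1) = 96.

Antiderivative: F(y) = y**4 - 6*y**3 + 9*y**2; value = 96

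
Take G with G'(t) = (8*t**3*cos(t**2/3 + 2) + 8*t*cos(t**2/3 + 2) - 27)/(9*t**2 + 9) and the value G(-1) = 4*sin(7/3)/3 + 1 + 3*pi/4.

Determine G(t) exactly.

A first test for any G(t): its t-derivative must equal the given G'(t).
A general antiderivative is 4*sin(t**2/3 + 2)/3 - 3*atan(t) + C.
The condition gives C = 4*sin(7/3)/3 + 1 + 3*pi/4 - (4*sin(7/3)/3 + 3*pi/4) = 1.
So G(t) = (4*sin(t**2/3 + 2) - 9*atan(t) + 3)/3.
Check: d/dt[(4*sin(t**2/3 + 2) - 9*atan(t) + 3)/3] = (8*t**3*cos(t**2/3 + 2) + 8*t*cos(t**2/3 + 2) - 27)/(9*t**2 + 9) = G'(t).

G(t) = (4*sin(t**2/3 + 2) - 9*atan(t) + 3)/3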